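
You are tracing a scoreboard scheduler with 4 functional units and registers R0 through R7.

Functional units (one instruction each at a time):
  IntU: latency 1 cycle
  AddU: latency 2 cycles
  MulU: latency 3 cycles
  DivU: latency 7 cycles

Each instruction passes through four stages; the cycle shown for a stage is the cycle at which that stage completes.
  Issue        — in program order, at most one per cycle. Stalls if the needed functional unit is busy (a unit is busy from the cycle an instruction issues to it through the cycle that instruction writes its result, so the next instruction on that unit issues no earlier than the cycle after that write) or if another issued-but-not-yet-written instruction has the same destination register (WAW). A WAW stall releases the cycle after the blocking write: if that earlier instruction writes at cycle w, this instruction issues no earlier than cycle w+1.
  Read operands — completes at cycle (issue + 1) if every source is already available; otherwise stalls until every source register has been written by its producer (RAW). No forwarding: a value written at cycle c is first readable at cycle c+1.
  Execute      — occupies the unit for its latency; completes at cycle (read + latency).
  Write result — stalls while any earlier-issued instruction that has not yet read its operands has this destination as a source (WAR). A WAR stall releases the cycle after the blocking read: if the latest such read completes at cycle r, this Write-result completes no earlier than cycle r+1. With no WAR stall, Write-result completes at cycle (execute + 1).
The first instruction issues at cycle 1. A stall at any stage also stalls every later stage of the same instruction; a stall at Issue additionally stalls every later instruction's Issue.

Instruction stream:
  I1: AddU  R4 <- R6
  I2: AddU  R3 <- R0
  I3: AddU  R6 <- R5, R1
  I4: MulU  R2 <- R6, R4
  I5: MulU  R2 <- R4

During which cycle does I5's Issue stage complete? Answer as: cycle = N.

t=1  issue I1 (AddU)
t=2  I1 read-ops
t=4  I1 finished on AddU
t=5  I1→R4
t=6  issue I2 (AddU)
t=7  I2 read-ops
t=9  I2 finished on AddU
t=10  I2→R3
t=11  issue I3 (AddU)
t=12  I3 read-ops; issue I4 (MulU)
t=14  I3 finished on AddU
t=15  I3→R6
t=16  I4 read-ops
t=19  I4 finished on MulU
t=20  I4→R2
t=21  issue I5 (MulU)
t=22  I5 read-ops
t=25  I5 finished on MulU
t=26  I5→R2

cycle = 21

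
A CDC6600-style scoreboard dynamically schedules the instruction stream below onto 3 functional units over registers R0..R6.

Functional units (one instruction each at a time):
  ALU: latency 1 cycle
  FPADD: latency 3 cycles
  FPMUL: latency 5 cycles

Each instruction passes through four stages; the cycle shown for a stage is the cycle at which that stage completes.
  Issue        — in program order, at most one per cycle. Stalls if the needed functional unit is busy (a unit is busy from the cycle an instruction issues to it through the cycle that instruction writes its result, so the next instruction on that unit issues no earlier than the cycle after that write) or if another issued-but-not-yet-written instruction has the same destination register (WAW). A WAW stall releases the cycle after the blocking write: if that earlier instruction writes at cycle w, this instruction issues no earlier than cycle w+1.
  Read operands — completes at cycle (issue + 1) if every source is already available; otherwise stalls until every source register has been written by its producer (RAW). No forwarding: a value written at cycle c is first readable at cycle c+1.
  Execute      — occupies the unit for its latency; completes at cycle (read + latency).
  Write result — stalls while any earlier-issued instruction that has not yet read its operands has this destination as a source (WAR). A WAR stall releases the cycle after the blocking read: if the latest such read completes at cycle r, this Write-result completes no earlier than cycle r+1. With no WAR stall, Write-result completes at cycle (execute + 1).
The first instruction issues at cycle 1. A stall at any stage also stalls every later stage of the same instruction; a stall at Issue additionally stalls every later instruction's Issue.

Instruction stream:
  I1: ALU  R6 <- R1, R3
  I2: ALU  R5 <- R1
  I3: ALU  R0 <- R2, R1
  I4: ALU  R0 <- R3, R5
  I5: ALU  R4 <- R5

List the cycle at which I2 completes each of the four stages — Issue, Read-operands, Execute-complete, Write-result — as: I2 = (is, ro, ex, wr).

[I1] 1/2/3/4
[I2] 5/6/7/8  (struct: ALU busy until I1 writes@4)
[I3] 9/10/11/12  (struct: ALU busy until I2 writes@8)
[I4] 13/14/15/16  (struct: ALU busy until I3 writes@12)
[I5] 17/18/19/20  (struct: ALU busy until I4 writes@16)

I2 = (5, 6, 7, 8)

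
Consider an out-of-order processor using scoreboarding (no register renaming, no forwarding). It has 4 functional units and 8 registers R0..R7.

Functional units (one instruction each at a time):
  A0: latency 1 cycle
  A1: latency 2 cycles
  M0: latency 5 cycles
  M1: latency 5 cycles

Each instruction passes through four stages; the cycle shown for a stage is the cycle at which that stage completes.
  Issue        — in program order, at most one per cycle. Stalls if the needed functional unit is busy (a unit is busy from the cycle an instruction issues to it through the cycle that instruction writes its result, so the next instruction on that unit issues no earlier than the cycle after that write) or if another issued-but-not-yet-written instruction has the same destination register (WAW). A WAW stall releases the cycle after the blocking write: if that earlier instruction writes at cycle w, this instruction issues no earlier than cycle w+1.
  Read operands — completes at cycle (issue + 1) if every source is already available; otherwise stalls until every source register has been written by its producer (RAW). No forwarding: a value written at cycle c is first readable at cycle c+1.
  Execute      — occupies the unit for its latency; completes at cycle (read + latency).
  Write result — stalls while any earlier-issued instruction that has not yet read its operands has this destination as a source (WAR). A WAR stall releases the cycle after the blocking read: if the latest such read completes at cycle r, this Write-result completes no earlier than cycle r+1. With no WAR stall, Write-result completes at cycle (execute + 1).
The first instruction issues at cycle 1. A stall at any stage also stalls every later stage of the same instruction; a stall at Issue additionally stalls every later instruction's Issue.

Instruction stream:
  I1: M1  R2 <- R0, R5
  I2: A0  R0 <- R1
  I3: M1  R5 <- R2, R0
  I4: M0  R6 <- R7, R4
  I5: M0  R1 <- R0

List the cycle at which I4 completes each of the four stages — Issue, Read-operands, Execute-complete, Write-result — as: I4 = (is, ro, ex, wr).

I1  is:1  ro:2  ex:7  wr:8
I2  is:2  ro:3  ex:4  wr:5
I3  is:9  ro:10  ex:15  wr:16  — struct: M1 busy until I1 writes@8
I4  is:10  ro:11  ex:16  wr:17
I5  is:18  ro:19  ex:24  wr:25  — struct: M0 busy until I4 writes@17

I4 = (10, 11, 16, 17)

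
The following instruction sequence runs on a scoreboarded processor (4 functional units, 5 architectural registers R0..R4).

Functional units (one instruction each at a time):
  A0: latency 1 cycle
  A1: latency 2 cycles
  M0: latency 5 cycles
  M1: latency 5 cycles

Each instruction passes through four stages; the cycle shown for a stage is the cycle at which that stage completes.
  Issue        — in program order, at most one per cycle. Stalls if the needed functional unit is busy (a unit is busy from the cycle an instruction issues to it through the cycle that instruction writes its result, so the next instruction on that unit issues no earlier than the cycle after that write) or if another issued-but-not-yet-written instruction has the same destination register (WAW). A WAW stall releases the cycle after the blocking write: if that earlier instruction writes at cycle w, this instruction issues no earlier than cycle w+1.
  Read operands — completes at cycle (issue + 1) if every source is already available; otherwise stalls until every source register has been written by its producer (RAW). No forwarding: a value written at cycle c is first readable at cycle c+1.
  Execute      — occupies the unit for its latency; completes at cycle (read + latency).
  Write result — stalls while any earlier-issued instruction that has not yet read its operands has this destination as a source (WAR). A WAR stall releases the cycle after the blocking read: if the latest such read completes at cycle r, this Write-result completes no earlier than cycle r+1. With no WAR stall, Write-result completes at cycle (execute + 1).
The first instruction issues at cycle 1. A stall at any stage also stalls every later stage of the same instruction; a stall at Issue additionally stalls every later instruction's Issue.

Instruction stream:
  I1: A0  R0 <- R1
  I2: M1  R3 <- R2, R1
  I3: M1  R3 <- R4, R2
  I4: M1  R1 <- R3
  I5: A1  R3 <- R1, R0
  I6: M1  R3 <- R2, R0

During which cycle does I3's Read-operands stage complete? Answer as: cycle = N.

cycle = 11

cycle 1: I1 issues→A0
cycle 2: I1 reads | I2 issues→M1
cycle 3: I1 exec-done | I2 reads
cycle 4: I1 writes R0
cycle 8: I2 exec-done
cycle 9: I2 writes R3
cycle 10: I3 issues→M1
cycle 11: I3 reads
cycle 16: I3 exec-done
cycle 17: I3 writes R3
cycle 18: I4 issues→M1
cycle 19: I4 reads | I5 issues→A1
cycle 24: I4 exec-done
cycle 25: I4 writes R1
cycle 26: I5 reads
cycle 28: I5 exec-done
cycle 29: I5 writes R3
cycle 30: I6 issues→M1
cycle 31: I6 reads
cycle 36: I6 exec-done
cycle 37: I6 writes R3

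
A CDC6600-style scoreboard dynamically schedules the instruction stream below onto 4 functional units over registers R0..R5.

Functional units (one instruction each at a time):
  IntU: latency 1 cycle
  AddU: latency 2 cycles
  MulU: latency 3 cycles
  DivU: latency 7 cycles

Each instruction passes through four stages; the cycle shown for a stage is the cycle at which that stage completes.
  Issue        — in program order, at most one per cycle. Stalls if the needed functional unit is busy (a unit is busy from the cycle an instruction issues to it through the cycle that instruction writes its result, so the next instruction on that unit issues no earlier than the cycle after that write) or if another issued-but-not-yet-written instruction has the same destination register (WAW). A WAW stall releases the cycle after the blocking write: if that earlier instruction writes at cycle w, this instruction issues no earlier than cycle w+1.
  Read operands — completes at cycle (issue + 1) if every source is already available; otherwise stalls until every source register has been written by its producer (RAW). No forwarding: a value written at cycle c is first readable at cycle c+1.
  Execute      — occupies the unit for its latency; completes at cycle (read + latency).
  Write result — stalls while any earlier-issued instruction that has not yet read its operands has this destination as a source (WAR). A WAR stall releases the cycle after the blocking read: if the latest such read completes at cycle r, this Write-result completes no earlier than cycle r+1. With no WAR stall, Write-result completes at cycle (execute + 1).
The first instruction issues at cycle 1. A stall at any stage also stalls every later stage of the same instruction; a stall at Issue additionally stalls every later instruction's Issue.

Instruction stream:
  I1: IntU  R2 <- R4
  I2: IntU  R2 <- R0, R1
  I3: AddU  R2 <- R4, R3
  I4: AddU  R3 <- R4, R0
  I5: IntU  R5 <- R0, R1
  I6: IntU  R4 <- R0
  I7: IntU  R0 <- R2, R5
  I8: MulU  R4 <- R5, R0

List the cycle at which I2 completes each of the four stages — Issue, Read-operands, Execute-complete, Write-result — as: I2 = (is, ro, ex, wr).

I2 = (5, 6, 7, 8)

[I1] 1/2/3/4
[I2] 5/6/7/8  (struct: IntU busy until I1 writes@4)
[I3] 9/10/12/13  (WAW R2: wait I2 write@8)
[I4] 14/15/17/18  (struct: AddU busy until I3 writes@13)
[I5] 15/16/17/18
[I6] 19/20/21/22  (struct: IntU busy until I5 writes@18)
[I7] 23/24/25/26  (struct: IntU busy until I6 writes@22)
[I8] 24/27/30/31  (RAW R0: wait I7 write@26)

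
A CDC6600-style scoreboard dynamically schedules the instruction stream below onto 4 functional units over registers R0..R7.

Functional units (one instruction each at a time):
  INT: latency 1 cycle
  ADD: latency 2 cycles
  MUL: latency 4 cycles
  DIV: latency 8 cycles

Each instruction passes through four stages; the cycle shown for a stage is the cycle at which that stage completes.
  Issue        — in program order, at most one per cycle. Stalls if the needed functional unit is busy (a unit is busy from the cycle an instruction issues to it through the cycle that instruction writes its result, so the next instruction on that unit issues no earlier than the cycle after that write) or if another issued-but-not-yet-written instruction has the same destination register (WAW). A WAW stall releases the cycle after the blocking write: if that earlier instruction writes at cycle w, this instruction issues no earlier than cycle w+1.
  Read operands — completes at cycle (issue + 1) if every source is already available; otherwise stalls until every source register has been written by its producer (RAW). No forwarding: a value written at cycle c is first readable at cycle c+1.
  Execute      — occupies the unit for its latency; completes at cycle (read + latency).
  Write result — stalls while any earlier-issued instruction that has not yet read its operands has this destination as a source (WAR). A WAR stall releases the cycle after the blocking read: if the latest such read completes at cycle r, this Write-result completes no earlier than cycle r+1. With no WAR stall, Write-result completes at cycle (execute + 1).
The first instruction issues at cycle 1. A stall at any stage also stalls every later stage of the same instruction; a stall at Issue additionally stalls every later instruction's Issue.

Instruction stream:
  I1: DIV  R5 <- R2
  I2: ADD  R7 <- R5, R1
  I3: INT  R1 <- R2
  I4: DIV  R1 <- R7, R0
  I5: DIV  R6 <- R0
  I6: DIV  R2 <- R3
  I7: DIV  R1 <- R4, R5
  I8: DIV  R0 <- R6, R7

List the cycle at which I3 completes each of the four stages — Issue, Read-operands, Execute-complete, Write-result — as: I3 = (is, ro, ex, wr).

I3 = (3, 4, 5, 13)

t=1  I1 dispatched to DIV
t=2  I1 operands ready · I2 dispatched to ADD
t=3  I3 dispatched to INT
t=4  I3 operands ready
t=5  I3 complete
t=10  I1 complete
t=11  R5←I1
t=12  I2 operands ready
t=13  R1←I3
t=14  I2 complete · I4 dispatched to DIV
t=15  R7←I2
t=16  I4 operands ready
t=24  I4 complete
t=25  R1←I4
t=26  I5 dispatched to DIV
t=27  I5 operands ready
t=35  I5 complete
t=36  R6←I5
t=37  I6 dispatched to DIV
t=38  I6 operands ready
t=46  I6 complete
t=47  R2←I6
t=48  I7 dispatched to DIV
t=49  I7 operands ready
t=57  I7 complete
t=58  R1←I7
t=59  I8 dispatched to DIV
t=60  I8 operands ready
t=68  I8 complete
t=69  R0←I8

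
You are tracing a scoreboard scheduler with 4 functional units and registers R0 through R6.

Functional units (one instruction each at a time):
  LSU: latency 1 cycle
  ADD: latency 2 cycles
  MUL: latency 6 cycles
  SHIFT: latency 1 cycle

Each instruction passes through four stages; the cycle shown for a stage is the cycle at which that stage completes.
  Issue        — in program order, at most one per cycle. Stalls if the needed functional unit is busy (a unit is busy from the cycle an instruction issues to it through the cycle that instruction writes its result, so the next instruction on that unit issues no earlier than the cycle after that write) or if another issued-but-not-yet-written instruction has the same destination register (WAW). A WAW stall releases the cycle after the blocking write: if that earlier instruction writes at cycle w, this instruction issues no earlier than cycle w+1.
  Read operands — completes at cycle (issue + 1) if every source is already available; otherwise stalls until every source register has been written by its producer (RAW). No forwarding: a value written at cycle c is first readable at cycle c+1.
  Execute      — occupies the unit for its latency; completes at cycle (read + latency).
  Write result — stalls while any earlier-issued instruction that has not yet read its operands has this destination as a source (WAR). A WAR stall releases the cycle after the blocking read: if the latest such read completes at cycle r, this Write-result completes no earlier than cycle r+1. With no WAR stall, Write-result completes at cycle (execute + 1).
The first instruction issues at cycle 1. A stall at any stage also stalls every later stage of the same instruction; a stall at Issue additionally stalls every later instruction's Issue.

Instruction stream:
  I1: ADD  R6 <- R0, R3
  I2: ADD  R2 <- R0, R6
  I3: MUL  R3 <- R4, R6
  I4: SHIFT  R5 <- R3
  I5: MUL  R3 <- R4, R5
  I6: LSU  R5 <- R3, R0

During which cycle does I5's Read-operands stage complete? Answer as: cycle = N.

cycle = 19

  I1 | 1 | 2 | 4 | 5
  I2 | 6 | 7 | 9 | 10   struct: ADD busy until I1 writes@5
  I3 | 7 | 8 | 14 | 15
  I4 | 8 | 16 | 17 | 18   RAW R3: wait I3 write@15
  I5 | 16 | 19 | 25 | 26   struct: MUL busy until I3 writes@15 · RAW R5: wait I4 write@18
  I6 | 19 | 27 | 28 | 29   WAW R5: wait I4 write@18 · RAW R3: wait I5 write@26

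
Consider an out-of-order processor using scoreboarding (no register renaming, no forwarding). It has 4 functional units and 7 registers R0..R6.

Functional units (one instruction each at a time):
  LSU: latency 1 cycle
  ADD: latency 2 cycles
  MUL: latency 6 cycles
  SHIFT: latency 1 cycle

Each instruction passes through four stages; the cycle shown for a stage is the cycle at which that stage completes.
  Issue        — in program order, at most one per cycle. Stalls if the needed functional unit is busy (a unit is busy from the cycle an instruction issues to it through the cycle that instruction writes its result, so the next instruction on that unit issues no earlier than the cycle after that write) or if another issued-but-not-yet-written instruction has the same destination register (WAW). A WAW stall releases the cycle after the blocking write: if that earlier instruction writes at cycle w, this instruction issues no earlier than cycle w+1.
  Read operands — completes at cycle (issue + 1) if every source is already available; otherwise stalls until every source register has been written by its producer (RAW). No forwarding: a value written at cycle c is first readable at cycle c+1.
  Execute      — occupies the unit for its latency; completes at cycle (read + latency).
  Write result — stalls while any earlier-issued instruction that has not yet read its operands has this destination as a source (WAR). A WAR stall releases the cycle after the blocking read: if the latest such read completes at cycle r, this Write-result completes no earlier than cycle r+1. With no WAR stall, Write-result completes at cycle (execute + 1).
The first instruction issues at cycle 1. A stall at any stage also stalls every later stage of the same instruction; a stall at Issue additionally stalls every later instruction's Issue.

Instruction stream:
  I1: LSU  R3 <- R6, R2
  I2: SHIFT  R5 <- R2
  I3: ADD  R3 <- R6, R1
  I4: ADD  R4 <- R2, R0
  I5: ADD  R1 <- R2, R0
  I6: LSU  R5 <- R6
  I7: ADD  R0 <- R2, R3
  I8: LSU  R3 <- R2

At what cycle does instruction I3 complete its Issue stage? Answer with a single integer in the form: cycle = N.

cycle = 5

1) issue 1, read 2, done 3, write 4
2) issue 2, read 3, done 4, write 5
3) issue 5, read 6, done 8, write 9  <WAW R3: wait I1 write@4>
4) issue 10, read 11, done 13, write 14  <struct: ADD busy until I3 writes@9>
5) issue 15, read 16, done 18, write 19  <struct: ADD busy until I4 writes@14>
6) issue 16, read 17, done 18, write 19
7) issue 20, read 21, done 23, write 24  <struct: ADD busy until I5 writes@19>
8) issue 21, read 22, done 23, write 24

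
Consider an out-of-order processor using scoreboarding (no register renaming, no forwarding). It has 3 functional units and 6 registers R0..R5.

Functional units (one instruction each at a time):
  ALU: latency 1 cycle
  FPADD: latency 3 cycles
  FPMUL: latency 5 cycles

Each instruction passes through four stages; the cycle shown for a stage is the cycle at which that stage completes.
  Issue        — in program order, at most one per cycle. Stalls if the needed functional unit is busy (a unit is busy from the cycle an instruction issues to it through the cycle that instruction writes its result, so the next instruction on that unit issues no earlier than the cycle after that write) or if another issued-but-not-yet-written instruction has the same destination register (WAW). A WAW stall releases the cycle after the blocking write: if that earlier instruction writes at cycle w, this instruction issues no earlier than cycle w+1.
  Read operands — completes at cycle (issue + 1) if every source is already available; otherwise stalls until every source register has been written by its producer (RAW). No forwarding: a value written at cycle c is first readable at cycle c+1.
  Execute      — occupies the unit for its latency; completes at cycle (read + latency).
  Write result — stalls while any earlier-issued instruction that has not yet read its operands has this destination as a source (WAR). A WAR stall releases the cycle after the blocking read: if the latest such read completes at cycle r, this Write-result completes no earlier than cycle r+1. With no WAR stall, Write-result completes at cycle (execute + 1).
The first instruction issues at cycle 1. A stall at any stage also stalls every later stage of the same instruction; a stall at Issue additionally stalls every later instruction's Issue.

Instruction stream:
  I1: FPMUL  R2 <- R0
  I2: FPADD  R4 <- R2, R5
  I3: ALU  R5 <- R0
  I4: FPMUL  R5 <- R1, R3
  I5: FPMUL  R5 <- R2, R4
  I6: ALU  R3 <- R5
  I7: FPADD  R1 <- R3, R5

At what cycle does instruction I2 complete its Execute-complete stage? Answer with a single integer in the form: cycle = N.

cycle = 12

I1 -> (1, 2, 7, 8)
I2 -> (2, 9, 12, 13)  // RAW R2: wait I1 write@8
I3 -> (3, 4, 5, 10)  // WAR R5: wait I2 read@9
I4 -> (11, 12, 17, 18)  // WAW R5: wait I3 write@10
I5 -> (19, 20, 25, 26)  // struct: FPMUL busy until I4 writes@18
I6 -> (20, 27, 28, 29)  // RAW R5: wait I5 write@26
I7 -> (21, 30, 33, 34)  // RAW R3: wait I6 write@29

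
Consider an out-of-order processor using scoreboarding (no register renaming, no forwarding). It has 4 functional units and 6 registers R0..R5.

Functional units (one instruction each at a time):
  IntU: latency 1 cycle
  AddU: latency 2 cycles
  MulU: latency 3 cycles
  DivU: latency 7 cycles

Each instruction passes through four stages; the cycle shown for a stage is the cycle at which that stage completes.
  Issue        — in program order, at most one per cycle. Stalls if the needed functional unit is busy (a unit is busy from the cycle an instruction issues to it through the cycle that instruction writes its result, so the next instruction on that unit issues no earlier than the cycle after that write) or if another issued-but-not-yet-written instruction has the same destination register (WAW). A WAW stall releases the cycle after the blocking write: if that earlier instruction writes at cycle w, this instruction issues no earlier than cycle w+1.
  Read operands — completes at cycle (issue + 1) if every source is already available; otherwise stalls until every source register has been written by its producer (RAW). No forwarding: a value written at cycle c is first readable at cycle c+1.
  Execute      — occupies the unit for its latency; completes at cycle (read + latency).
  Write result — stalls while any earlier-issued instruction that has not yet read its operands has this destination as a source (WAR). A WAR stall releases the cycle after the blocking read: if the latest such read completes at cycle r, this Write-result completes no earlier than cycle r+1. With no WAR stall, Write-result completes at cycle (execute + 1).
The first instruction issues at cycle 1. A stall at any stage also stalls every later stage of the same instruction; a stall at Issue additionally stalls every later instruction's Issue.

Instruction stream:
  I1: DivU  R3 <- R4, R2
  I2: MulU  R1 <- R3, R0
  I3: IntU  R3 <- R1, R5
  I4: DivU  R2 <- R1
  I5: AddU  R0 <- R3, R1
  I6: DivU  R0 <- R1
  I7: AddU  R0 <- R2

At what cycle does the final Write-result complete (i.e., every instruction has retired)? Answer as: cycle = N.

cycle = 39

1) issue 1, read 2, done 9, write 10
2) issue 2, read 11, done 14, write 15  <RAW R3: wait I1 write@10>
3) issue 11, read 16, done 17, write 18  <WAW R3: wait I1 write@10 / RAW R1: wait I2 write@15>
4) issue 12, read 16, done 23, write 24  <RAW R1: wait I2 write@15>
5) issue 13, read 19, done 21, write 22  <RAW R3: wait I3 write@18>
6) issue 25, read 26, done 33, write 34  <struct: DivU busy until I4 writes@24>
7) issue 35, read 36, done 38, write 39  <WAW R0: wait I6 write@34>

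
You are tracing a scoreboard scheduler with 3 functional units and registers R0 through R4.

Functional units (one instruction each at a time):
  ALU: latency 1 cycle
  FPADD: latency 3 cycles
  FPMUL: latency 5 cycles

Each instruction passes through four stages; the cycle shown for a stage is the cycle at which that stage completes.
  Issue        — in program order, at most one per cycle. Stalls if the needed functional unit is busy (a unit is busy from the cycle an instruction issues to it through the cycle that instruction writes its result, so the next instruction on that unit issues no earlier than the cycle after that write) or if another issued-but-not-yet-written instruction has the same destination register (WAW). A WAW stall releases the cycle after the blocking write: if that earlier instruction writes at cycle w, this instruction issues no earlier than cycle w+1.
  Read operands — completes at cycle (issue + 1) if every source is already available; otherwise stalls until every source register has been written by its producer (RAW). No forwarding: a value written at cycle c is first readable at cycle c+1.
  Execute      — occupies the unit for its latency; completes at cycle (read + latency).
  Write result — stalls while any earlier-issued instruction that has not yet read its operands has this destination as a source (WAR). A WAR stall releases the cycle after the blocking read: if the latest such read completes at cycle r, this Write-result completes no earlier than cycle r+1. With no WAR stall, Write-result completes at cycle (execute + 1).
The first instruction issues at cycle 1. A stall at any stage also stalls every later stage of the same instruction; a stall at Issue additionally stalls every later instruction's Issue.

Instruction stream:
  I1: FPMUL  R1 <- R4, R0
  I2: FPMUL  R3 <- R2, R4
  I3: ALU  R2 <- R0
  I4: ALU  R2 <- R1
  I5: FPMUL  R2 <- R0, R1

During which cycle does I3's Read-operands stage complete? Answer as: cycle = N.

t=1  I1 issues→FPMUL
t=2  I1 reads
t=7  I1 exec-done
t=8  I1 writes R1
t=9  I2 issues→FPMUL
t=10  I2 reads, I3 issues→ALU
t=11  I3 reads
t=12  I3 exec-done
t=13  I3 writes R2
t=14  I4 issues→ALU
t=15  I2 exec-done, I4 reads
t=16  I2 writes R3, I4 exec-done
t=17  I4 writes R2
t=18  I5 issues→FPMUL
t=19  I5 reads
t=24  I5 exec-done
t=25  I5 writes R2

cycle = 11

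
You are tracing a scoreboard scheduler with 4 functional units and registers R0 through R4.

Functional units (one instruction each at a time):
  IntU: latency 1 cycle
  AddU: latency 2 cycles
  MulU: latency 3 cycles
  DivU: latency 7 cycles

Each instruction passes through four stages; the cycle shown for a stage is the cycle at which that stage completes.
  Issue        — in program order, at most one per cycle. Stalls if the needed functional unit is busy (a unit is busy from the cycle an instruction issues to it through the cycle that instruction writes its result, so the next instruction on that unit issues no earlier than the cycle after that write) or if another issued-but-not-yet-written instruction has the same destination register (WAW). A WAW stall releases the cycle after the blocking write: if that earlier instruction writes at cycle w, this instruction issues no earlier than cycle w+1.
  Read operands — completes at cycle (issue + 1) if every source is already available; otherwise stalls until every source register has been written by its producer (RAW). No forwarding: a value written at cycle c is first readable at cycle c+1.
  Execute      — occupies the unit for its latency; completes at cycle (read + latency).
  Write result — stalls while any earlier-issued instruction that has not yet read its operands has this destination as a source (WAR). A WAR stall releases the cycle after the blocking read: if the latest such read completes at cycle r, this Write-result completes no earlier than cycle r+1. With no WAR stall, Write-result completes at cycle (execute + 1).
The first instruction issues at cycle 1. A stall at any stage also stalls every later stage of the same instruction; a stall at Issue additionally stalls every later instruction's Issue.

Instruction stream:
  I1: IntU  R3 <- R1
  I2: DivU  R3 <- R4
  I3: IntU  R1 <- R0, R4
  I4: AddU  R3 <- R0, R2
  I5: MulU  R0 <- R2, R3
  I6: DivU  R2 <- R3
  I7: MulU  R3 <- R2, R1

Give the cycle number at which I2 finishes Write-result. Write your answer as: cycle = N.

cycle = 14

c1: I1 dispatched to IntU
c2: I1 operands ready
c3: I1 complete
c4: R3←I1
c5: I2 dispatched to DivU
c6: I2 operands ready; I3 dispatched to IntU
c7: I3 operands ready
c8: I3 complete
c9: R1←I3
c13: I2 complete
c14: R3←I2
c15: I4 dispatched to AddU
c16: I4 operands ready; I5 dispatched to MulU
c17: I6 dispatched to DivU
c18: I4 complete
c19: R3←I4
c20: I5 operands ready; I6 operands ready
c23: I5 complete
c24: R0←I5
c25: I7 dispatched to MulU
c27: I6 complete
c28: R2←I6
c29: I7 operands ready
c32: I7 complete
c33: R3←I7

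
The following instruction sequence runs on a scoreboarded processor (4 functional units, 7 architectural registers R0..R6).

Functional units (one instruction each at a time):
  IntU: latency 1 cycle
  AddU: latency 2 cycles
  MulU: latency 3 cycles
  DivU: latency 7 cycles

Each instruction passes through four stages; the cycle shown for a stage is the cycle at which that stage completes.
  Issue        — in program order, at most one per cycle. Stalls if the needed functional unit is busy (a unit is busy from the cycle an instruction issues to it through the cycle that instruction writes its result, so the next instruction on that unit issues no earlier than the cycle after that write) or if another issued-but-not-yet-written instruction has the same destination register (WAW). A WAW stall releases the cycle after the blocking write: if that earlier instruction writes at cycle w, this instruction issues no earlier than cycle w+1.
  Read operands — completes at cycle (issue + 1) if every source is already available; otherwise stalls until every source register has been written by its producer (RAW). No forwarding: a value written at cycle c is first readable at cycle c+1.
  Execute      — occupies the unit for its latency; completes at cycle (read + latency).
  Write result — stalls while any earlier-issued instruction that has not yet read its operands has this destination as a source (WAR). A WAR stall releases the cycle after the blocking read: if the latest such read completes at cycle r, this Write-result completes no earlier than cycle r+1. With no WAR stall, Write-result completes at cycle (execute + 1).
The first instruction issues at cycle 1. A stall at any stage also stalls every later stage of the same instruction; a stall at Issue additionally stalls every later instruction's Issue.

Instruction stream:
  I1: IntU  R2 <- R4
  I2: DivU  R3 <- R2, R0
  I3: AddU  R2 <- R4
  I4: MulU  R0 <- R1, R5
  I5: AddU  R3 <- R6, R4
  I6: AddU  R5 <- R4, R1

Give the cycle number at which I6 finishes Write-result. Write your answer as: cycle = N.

cycle = 23

[I1] 1/2/3/4
[I2] 2/5/12/13  (RAW R2: wait I1 write@4)
[I3] 5/6/8/9  (WAW R2: wait I1 write@4)
[I4] 6/7/10/11
[I5] 14/15/17/18  (WAW R3: wait I2 write@13)
[I6] 19/20/22/23  (struct: AddU busy until I5 writes@18)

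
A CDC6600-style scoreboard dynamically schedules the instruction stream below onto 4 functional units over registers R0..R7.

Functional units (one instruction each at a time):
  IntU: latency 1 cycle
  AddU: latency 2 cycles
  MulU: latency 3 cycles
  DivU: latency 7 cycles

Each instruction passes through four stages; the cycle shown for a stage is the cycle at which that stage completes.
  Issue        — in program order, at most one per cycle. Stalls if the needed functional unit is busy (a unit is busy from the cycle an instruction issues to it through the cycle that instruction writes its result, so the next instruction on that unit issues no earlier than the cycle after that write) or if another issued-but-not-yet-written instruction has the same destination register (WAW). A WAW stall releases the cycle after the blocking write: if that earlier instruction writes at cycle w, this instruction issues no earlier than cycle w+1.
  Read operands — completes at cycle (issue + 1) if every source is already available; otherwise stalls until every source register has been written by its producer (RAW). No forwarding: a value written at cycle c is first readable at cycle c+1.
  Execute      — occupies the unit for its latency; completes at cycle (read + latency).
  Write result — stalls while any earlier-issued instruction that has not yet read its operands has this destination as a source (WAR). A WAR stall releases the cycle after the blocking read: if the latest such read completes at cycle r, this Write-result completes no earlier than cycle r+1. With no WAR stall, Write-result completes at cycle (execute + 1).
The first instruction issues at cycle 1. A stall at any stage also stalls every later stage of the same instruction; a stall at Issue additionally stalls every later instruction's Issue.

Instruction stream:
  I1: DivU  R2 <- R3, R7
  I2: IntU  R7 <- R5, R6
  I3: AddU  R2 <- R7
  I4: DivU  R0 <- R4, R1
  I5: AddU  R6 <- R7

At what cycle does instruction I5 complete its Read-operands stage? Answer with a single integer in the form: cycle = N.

cycle = 17

[I1] 1/2/9/10
[I2] 2/3/4/5
[I3] 11/12/14/15  (WAW R2: wait I1 write@10)
[I4] 12/13/20/21
[I5] 16/17/19/20  (struct: AddU busy until I3 writes@15)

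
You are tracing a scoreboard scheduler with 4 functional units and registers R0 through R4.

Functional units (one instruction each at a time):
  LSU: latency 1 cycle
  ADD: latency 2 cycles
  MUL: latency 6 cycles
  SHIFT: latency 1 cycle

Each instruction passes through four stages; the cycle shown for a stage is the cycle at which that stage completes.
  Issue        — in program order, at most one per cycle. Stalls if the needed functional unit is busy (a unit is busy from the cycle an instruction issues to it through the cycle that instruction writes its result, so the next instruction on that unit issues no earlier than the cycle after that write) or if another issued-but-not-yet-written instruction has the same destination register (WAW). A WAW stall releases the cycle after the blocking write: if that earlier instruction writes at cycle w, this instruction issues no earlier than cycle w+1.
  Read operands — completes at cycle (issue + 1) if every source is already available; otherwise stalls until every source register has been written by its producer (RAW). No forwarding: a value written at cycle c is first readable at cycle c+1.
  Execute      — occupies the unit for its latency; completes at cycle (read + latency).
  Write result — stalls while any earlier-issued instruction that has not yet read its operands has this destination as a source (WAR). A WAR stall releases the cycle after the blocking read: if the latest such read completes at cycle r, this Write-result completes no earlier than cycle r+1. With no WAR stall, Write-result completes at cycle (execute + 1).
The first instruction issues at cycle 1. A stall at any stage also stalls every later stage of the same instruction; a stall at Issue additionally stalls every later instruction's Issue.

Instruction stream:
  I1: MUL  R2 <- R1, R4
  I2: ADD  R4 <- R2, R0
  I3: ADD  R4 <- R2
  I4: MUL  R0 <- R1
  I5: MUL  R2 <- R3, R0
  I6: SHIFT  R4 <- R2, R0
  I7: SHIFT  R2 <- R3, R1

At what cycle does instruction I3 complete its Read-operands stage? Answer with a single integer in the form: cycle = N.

t=1  I1→MUL
t=2  I1 RO | I2→ADD
t=8  I1 EX
t=9  I1 WR R2
t=10  I2 RO
t=12  I2 EX
t=13  I2 WR R4
t=14  I3→ADD
t=15  I3 RO | I4→MUL
t=16  I4 RO
t=17  I3 EX
t=18  I3 WR R4
t=22  I4 EX
t=23  I4 WR R0
t=24  I5→MUL
t=25  I5 RO | I6→SHIFT
t=31  I5 EX
t=32  I5 WR R2
t=33  I6 RO
t=34  I6 EX
t=35  I6 WR R4
t=36  I7→SHIFT
t=37  I7 RO
t=38  I7 EX
t=39  I7 WR R2

cycle = 15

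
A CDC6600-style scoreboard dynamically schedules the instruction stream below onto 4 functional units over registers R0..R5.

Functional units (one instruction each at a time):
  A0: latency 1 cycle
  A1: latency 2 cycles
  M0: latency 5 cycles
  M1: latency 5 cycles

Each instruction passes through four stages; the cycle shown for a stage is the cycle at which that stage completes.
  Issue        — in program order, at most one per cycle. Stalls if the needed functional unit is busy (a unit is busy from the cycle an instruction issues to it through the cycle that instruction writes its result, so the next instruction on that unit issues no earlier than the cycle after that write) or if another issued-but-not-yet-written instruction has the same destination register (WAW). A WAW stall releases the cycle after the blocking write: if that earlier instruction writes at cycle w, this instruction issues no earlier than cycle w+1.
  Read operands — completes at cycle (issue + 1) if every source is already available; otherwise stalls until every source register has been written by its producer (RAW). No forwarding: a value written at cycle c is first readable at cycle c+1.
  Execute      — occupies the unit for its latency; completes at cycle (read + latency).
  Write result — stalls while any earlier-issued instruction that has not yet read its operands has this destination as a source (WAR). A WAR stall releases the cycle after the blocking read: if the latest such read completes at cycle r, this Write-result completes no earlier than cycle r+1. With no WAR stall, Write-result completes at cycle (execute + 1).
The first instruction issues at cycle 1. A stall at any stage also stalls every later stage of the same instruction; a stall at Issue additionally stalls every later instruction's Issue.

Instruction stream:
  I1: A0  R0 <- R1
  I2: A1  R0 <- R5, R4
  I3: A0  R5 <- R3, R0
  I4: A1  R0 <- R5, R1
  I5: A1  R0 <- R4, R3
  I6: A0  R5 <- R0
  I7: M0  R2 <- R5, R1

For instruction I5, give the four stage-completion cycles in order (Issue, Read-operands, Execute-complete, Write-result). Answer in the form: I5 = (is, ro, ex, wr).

I5 = (17, 18, 20, 21)

I1: IS=1 RO=2 EX=3 WR=4
I2: IS=5 RO=6 EX=8 WR=9  [WAW R0: wait I1 write@4]
I3: IS=6 RO=10 EX=11 WR=12  [RAW R0: wait I2 write@9]
I4: IS=10 RO=13 EX=15 WR=16  [struct: A1 busy until I2 writes@9; RAW R5: wait I3 write@12]
I5: IS=17 RO=18 EX=20 WR=21  [struct: A1 busy until I4 writes@16]
I6: IS=18 RO=22 EX=23 WR=24  [RAW R0: wait I5 write@21]
I7: IS=19 RO=25 EX=30 WR=31  [RAW R5: wait I6 write@24]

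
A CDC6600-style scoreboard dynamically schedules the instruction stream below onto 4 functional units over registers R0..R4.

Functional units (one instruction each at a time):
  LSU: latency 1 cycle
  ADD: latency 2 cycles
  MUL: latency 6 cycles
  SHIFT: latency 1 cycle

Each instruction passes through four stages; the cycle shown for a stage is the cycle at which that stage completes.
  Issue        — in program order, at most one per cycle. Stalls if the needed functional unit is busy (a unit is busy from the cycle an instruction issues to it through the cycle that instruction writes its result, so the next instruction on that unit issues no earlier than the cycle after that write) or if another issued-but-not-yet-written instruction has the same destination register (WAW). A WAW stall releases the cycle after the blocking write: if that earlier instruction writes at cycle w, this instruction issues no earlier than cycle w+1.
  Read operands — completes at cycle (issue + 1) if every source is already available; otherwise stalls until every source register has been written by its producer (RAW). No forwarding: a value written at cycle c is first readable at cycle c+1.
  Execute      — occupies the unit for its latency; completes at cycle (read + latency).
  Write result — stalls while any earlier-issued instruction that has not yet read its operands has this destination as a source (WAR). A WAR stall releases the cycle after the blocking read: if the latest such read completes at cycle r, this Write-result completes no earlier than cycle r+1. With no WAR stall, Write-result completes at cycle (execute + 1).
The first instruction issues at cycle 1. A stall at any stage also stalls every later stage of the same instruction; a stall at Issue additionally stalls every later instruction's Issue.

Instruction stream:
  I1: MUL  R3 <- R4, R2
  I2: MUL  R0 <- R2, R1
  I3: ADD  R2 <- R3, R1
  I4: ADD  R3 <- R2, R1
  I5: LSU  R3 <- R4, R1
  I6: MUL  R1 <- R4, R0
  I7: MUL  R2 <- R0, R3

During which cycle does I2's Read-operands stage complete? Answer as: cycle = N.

cycle = 11

[1] I1 dispatched to MUL
[2] I1 operands ready
[8] I1 complete
[9] R3←I1
[10] I2 dispatched to MUL
[11] I2 operands ready, I3 dispatched to ADD
[12] I3 operands ready
[14] I3 complete
[15] R2←I3
[16] I4 dispatched to ADD
[17] I2 complete, I4 operands ready
[18] R0←I2
[19] I4 complete
[20] R3←I4
[21] I5 dispatched to LSU
[22] I5 operands ready, I6 dispatched to MUL
[23] I5 complete, I6 operands ready
[24] R3←I5
[29] I6 complete
[30] R1←I6
[31] I7 dispatched to MUL
[32] I7 operands ready
[38] I7 complete
[39] R2←I7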